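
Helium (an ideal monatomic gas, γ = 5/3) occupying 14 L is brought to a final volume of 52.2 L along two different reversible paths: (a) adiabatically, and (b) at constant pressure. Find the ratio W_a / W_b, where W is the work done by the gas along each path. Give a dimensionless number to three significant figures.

Path (a) adiabatic: W = P₁V₁(1 − (V₁/V₂)^(γ−1))/(γ−1) → W_a/(P₁V₁) = 0.8762.
Path (b) isobaric: W = P₁(V₂ − V₁) → W_b/(P₁V₁) = 2.729.
W_a / W_b = 0.8762 / 2.729 = 0.3211.

W_a / W_b ≈ 0.321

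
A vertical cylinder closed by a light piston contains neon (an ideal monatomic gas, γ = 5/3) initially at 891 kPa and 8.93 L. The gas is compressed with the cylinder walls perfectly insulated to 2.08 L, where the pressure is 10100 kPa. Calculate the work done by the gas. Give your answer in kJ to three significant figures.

W ≈ -19.6 kJ

Adiabatic: W = (P₁V₁ − P₂V₂)/(γ − 1) with γ = 5/3.
P₁V₁ = 7957 J, P₂V₂ = 21008 J.
W = (7957 − 21008) / 0.6667 = -19577 J.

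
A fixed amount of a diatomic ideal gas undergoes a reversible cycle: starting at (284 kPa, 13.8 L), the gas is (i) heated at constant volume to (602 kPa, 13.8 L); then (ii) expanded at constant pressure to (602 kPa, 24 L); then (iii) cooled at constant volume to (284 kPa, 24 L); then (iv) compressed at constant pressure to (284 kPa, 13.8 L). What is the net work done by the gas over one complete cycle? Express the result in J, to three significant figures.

Constant-volume legs do no work.
W(ii) = (602)(24 − 13.8) = 6140 J; W(iv) = (284)(13.8 − 24) = -2897 J.
W_net = 6140 − 2897 = 3244 J (the clockwise enclosed area).

W_net ≈ 3240 J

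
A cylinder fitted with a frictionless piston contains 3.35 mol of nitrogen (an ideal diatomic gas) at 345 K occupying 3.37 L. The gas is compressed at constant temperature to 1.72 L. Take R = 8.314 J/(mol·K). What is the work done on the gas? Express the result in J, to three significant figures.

Isothermal: W = nRT ln(V₂/V₁).
W = (3.35)(8.314)(345) × ln(1.72/3.37)
  = 9609 × -0.6726
W_by_gas = -6463 J; work on gas = −W_by = 6463 J.

W ≈ 6460 J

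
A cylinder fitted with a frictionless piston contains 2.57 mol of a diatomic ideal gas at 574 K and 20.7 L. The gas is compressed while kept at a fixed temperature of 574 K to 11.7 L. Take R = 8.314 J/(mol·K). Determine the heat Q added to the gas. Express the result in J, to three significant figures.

Isothermal ⇒ ΔU = 0, so Q = W = nRT ln(V₂/V₁).
Q = (2.57)(8.314)(574) ln(11.7/20.7) = 12265 × -0.5705 = -6998 J.

Q ≈ -7000 J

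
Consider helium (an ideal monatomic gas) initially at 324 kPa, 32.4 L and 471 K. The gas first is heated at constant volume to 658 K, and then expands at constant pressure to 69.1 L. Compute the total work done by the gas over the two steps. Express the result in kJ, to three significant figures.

Step 1 (isochoric): W = 0 (constant volume).
After step 1: P = 452.6 kPa (V unchanged).
Step 2 (isobaric): W = PΔV = (452.6 kPa)(69.1 − 32.4 L) = 16612 J.
W_total = 0 + 16612 = 16612 J.

W_total ≈ 16.6 kJ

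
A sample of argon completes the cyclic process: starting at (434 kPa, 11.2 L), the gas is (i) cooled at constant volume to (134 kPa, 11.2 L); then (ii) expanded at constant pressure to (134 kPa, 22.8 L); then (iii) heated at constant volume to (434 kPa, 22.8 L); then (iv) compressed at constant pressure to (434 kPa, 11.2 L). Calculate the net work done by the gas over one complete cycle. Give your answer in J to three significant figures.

Constant-volume legs do no work.
W(ii) = (134)(22.8 − 11.2) = 1554 J; W(iv) = (434)(11.2 − 22.8) = -5034 J.
W_net = 1554 − 5034 = -3480 J (the counter-clockwise enclosed area).

W_net ≈ -3480 J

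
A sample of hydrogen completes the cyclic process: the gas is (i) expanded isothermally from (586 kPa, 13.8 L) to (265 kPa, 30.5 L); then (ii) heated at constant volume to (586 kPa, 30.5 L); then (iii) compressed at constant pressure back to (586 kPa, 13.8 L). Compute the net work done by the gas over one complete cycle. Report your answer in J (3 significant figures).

W_net ≈ -3370 J

Leg (i): W = PᵢVᵢ ln(V_f/Vᵢ) = (8087) ln(30.5/13.8) = 6413 J.
Leg (ii): W = 0.
Leg (iii): W = PΔV = (586)(13.8 − 30.5) = -9786 J.
W_net = 6413 − 9786 = -3373 J.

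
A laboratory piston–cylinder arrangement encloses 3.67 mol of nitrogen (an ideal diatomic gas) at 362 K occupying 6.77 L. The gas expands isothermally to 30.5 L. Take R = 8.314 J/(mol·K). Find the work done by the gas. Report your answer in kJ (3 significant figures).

Isothermal: W = nRT ln(V₂/V₁).
W = (3.67)(8.314)(362) × ln(30.5/6.77)
  = 11045 × 1.505
W_by_gas = 16626 J.

W ≈ 16.6 kJ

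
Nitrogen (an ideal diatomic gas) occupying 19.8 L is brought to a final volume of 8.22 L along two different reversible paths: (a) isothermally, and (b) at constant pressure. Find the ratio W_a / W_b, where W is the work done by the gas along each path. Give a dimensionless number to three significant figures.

Path (a) isothermal: W = P₁V₁ ln(V₂/V₁) → W_a/(P₁V₁) = -0.8791.
Path (b) isobaric: W = P₁(V₂ − V₁) → W_b/(P₁V₁) = -0.5848.
W_a / W_b = -0.8791 / -0.5848 = 1.503.

W_a / W_b ≈ 1.50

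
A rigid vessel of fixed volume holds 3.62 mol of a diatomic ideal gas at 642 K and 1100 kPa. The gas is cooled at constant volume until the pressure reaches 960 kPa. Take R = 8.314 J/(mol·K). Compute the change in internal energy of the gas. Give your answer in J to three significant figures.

ΔU ≈ -6150 J

Constant volume ⇒ W = 0, so Q = ΔU = nCᵥΔT with Cᵥ = 5R/2 = 20.79 J/(mol·K).
At constant V, T₂/T₁ = P₂/P₁ ⇒ ΔT = T₁(P₂/P₁ − 1) = 642·(960/1100 − 1) = -81.71 K.
ΔU = (3.62)(20.79)(-81.71) = -6148 J.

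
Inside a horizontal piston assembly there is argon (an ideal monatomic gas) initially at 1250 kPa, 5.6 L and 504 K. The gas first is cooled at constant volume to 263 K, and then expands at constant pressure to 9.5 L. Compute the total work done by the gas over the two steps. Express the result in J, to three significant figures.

W_total ≈ 2540 J

Step 1 (isochoric): W = 0 (constant volume).
After step 1: P = 652.3 kPa (V unchanged).
Step 2 (isobaric): W = PΔV = (652.3 kPa)(9.5 − 5.6 L) = 2544 J.
W_total = 0 + 2544 = 2544 J.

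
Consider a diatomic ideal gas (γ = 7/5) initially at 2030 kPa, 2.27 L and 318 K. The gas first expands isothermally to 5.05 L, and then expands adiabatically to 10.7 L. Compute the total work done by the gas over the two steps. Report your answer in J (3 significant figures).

Step 1 (isothermal): W = P₁V₁ ln(V₂/V₁) = (4608) ln(5.05/2.27) = 3685 J.
After step 1: P = 912.5 kPa, V = 5.05 L, T = 318 K.
Step 2 (adiabatic): W = (P₁V₁ − P₂V₂)/(γ−1) = (4608 − 3413)/0.4 = 2989 J.
W_total = 3685 + 2989 = 6673 J.

W_total ≈ 6670 J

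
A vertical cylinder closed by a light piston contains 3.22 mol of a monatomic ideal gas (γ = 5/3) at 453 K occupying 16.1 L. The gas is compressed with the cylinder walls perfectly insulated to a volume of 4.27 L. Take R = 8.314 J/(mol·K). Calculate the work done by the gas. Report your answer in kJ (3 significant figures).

Adiabatic: TV^(γ−1) = const with γ = 5/3.
T₂ = T₁ (V₁/V₂)^(γ−1) = 453 × (16.1/4.27)^0.667 = 453 × 2.423 = 1097 K.
W_by = nCᵥ(T₁ − T₂) = (3.22)(12.47)(453 − 1097) = -25877 J.

W ≈ -25.9 kJ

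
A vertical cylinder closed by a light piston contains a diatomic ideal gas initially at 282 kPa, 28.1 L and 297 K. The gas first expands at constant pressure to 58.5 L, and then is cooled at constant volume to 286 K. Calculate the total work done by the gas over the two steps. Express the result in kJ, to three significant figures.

W_total ≈ 8.57 kJ

Step 1 (isobaric): W = PΔV = (282 kPa)(58.5 − 28.1 L) = 8573 J.
Step 2 (isochoric): W = 0 (constant volume).
W_total = 8573 + 0 = 8573 J.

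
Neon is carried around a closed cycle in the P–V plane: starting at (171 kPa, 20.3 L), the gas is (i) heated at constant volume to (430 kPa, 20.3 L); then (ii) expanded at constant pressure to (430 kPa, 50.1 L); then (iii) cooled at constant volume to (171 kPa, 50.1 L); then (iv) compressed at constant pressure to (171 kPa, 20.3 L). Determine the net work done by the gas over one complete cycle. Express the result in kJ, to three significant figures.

Constant-volume legs do no work.
W(ii) = (430)(50.1 − 20.3) = 12814 J; W(iv) = (171)(20.3 − 50.1) = -5096 J.
W_net = 12814 − 5096 = 7718 J (the clockwise enclosed area).

W_net ≈ 7.72 kJ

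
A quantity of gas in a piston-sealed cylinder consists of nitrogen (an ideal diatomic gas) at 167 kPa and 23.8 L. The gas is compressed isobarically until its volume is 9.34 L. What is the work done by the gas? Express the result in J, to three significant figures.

W ≈ -2410 J

Isobaric: W = P ΔV.
W = (167 kPa)(9.34 − 23.8 L) = (167)(-14.46) = -2415 J.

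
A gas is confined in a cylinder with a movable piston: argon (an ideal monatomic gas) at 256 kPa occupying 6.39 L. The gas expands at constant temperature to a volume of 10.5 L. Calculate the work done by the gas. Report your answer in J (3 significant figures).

W ≈ 812 J

Isothermal: W = nRT ln(V₂/V₁) = P₁V₁ ln(V₂/V₁).
P₁V₁ = (256 kPa)(6.39 L) = 1636 J.
W = 1636 × ln(10.5/6.39) = 1636 × 0.4966
W_by_gas = 812.4 J.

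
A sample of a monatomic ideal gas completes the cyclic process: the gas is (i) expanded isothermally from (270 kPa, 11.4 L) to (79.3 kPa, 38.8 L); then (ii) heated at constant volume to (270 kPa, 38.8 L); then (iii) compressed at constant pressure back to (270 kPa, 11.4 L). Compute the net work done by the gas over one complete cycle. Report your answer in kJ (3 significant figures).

Leg (i): W = PᵢVᵢ ln(V_f/Vᵢ) = (3078) ln(38.8/11.4) = 3770 J.
Leg (ii): W = 0.
Leg (iii): W = PΔV = (270)(11.4 − 38.8) = -7398 J.
W_net = 3770 − 7398 = -3628 J.

W_net ≈ -3.63 kJ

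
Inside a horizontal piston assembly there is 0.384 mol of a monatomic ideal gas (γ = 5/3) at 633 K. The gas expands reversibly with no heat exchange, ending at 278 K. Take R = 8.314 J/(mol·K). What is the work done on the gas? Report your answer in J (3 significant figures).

W ≈ -1700 J

Adiabatic ⇒ Q = 0, so W_by = −ΔU = nCᵥ(T₁ − T₂).
Cᵥ = 3R/2 = 12.47 J/(mol·K).
W = (0.384)(12.47)(633 − 278) = 1700 J.
Work on gas = −W_by = -1700 J.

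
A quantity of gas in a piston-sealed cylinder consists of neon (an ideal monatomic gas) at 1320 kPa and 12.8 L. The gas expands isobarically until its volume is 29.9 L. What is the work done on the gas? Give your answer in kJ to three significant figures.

W ≈ -22.6 kJ

Isobaric: W = P ΔV.
W = (1320 kPa)(29.9 − 12.8 L) = (1320)(17.1) = 22572 J.
Work on gas = −W_by = -22572 J.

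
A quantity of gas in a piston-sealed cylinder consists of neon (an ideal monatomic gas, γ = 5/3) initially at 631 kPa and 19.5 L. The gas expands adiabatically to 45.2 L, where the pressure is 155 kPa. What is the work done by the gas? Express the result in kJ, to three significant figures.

Adiabatic: W = (P₁V₁ − P₂V₂)/(γ − 1) with γ = 5/3.
P₁V₁ = 12304 J, P₂V₂ = 7006 J.
W = (12304 − 7006) / 0.6667 = 7948 J.

W ≈ 7.95 kJ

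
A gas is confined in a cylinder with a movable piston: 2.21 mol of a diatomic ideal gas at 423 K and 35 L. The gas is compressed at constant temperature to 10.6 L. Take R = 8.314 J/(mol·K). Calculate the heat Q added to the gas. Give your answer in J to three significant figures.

Isothermal ⇒ ΔU = 0, so Q = W = nRT ln(V₂/V₁).
Q = (2.21)(8.314)(423) ln(10.6/35) = 7772 × -1.194 = -9284 J.

Q ≈ -9280 J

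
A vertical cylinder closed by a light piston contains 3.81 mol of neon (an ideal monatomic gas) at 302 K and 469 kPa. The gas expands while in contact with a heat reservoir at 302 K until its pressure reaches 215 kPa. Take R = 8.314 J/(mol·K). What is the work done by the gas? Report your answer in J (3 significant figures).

Isothermal process: W = nRT ln(V₂/V₁) = nRT ln(P₁/P₂).
W = (3.81)(8.314)(302) × ln(469/215)
  = 9566 × ln(2.181) = 9566 × 0.78
W_by_gas = 7461 J.

W ≈ 7460 J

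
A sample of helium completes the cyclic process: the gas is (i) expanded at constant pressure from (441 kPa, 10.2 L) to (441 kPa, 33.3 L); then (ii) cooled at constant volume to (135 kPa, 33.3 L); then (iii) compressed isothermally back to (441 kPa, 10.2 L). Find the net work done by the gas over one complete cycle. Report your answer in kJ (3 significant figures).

W_net ≈ 4.87 kJ

Leg (i): W = PΔV = (441)(33.3 − 10.2) = 10187 J.
Leg (ii): W = 0.
Leg (iii): W = PᵢVᵢ ln(V_f/Vᵢ) = (4496) ln(10.2/33.3) = -5319 J.
W_net = 10187 − 5319 = 4868 J.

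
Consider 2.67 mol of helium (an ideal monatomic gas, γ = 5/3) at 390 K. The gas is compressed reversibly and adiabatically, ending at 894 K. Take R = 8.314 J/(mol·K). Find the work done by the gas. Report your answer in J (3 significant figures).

Adiabatic ⇒ Q = 0, so W_by = −ΔU = nCᵥ(T₁ − T₂).
Cᵥ = 3R/2 = 12.47 J/(mol·K).
W = (2.67)(12.47)(390 − 894) = -16782 J.

W ≈ -16800 J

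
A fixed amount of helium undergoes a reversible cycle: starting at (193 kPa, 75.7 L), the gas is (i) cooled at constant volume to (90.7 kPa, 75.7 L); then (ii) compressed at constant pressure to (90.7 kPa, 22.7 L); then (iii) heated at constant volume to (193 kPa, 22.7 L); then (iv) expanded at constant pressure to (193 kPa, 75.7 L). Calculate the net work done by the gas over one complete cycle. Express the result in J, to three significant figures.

W_net ≈ 5420 J

Constant-volume legs do no work.
W(ii) = (90.7)(22.7 − 75.7) = -4807 J; W(iv) = (193)(75.7 − 22.7) = 10229 J.
W_net = -4807 + 10229 = 5422 J (the clockwise enclosed area).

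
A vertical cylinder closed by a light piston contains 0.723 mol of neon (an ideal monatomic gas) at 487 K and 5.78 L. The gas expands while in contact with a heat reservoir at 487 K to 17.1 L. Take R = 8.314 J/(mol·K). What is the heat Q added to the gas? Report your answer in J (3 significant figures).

Q ≈ 3180 J

Isothermal ⇒ ΔU = 0, so Q = W = nRT ln(V₂/V₁).
Q = (0.723)(8.314)(487) ln(17.1/5.78) = 2927 × 1.085 = 3175 J.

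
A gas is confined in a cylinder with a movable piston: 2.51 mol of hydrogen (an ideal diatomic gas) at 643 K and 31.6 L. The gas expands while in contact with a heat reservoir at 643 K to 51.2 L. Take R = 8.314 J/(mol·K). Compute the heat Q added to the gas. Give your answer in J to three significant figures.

Q ≈ 6480 J

Isothermal ⇒ ΔU = 0, so Q = W = nRT ln(V₂/V₁).
Q = (2.51)(8.314)(643) ln(51.2/31.6) = 13418 × 0.4826 = 6475 J.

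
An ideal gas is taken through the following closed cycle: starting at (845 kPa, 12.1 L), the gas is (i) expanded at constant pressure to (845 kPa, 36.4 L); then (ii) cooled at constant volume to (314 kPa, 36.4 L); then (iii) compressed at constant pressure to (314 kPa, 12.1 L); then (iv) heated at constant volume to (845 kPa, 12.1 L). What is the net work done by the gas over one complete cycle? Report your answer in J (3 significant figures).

Constant-volume legs do no work.
W(i) = (845)(36.4 − 12.1) = 20533 J; W(iii) = (314)(12.1 − 36.4) = -7630 J.
W_net = 20533 − 7630 = 12903 J (the clockwise enclosed area).

W_net ≈ 12900 J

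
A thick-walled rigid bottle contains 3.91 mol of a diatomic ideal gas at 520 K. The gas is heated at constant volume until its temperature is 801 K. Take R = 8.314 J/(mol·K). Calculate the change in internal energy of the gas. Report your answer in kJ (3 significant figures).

ΔU ≈ 22.8 kJ

Constant volume ⇒ W = 0, so Q = ΔU = nCᵥΔT with Cᵥ = 5R/2 = 20.79 J/(mol·K).
ΔU = (3.91)(20.79)(801 − 520) = 22837 J.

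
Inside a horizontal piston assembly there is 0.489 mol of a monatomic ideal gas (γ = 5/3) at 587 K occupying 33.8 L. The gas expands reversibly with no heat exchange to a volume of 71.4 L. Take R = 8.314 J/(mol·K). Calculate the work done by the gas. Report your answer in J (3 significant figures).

W ≈ 1410 J

Adiabatic: TV^(γ−1) = const with γ = 5/3.
T₂ = T₁ (V₁/V₂)^(γ−1) = 587 × (33.8/71.4)^0.667 = 587 × 0.6074 = 356.5 K.
W_by = nCᵥ(T₁ − T₂) = (0.489)(12.47)(587 − 356.5) = 1405 J.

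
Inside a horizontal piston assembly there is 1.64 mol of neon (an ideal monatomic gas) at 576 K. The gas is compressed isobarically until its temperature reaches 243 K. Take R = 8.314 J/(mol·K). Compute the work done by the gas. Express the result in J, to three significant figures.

Isobaric: W = P ΔV = nR ΔT.
W = (1.64)(8.314)(243 − 576) = -4540 J.

W ≈ -4540 J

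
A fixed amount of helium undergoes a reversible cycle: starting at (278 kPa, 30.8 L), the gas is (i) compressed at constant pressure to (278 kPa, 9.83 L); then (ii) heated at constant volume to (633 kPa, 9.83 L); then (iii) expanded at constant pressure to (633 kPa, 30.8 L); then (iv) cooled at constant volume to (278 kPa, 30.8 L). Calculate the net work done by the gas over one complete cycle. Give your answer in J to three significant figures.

Constant-volume legs do no work.
W(i) = (278)(9.83 − 30.8) = -5830 J; W(iii) = (633)(30.8 − 9.83) = 13274 J.
W_net = -5830 + 13274 = 7444 J (the clockwise enclosed area).

W_net ≈ 7440 J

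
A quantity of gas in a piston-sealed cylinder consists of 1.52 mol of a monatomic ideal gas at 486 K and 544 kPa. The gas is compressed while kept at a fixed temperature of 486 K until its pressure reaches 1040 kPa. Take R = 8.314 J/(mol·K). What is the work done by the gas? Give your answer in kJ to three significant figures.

W ≈ -3.98 kJ

Isothermal process: W = nRT ln(V₂/V₁) = nRT ln(P₁/P₂).
W = (1.52)(8.314)(486) × ln(544/1040)
  = 6142 × ln(0.5231) = 6142 × -0.648
W_by_gas = -3980 J.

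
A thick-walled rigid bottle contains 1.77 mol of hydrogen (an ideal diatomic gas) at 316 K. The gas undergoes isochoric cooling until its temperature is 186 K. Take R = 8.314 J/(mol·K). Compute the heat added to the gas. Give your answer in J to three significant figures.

Q ≈ -4780 J

Constant volume ⇒ W = 0, so Q = ΔU = nCᵥΔT with Cᵥ = 5R/2 = 20.79 J/(mol·K).
ΔU = (1.77)(20.79)(186 − 316) = -4783 J.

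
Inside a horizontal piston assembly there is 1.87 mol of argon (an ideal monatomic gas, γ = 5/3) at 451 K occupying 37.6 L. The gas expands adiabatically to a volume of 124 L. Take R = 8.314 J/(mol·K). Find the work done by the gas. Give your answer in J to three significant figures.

Adiabatic: TV^(γ−1) = const with γ = 5/3.
T₂ = T₁ (V₁/V₂)^(γ−1) = 451 × (37.6/124)^0.667 = 451 × 0.4513 = 203.6 K.
W_by = nCᵥ(T₁ − T₂) = (1.87)(12.47)(451 − 203.6) = 5771 J.

W ≈ 5770 J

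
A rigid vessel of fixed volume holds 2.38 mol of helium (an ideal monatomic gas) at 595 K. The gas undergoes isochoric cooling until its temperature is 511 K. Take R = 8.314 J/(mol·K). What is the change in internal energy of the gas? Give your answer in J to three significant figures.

Constant volume ⇒ W = 0, so Q = ΔU = nCᵥΔT with Cᵥ = 3R/2 = 12.47 J/(mol·K).
ΔU = (2.38)(12.47)(511 − 595) = -2493 J.

ΔU ≈ -2490 J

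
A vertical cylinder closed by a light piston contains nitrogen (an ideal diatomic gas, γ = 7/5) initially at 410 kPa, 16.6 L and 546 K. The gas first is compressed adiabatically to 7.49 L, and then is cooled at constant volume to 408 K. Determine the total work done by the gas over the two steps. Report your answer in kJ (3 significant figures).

W_total ≈ -6.38 kJ

Step 1 (adiabatic): W = (P₁V₁ − P₂V₂)/(γ−1) = (6806 − 9357)/0.4 = -6378 J.
Step 2 (isochoric): W = 0 (constant volume).
W_total = -6378 + 0 = -6378 J.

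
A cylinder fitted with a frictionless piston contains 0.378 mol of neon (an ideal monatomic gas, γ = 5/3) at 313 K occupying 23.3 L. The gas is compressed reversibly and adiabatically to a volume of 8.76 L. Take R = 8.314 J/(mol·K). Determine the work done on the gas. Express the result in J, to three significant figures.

W ≈ 1360 J

Adiabatic: TV^(γ−1) = const with γ = 5/3.
T₂ = T₁ (V₁/V₂)^(γ−1) = 313 × (23.3/8.76)^0.667 = 313 × 1.92 = 600.9 K.
W_by = nCᵥ(T₁ − T₂) = (0.378)(12.47)(313 − 600.9) = -1357 J.
Work on gas = −W_by = 1357 J.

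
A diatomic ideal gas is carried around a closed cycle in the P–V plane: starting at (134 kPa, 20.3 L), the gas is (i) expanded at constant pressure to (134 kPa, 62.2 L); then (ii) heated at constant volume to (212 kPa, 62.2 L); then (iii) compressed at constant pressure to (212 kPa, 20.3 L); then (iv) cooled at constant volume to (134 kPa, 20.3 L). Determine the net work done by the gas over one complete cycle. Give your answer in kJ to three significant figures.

W_net ≈ -3.27 kJ

Constant-volume legs do no work.
W(i) = (134)(62.2 − 20.3) = 5615 J; W(iii) = (212)(20.3 − 62.2) = -8883 J.
W_net = 5615 − 8883 = -3268 J (the counter-clockwise enclosed area).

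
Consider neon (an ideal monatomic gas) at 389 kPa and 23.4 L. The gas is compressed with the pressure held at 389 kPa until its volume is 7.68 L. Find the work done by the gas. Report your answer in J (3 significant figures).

Isobaric: W = P ΔV.
W = (389 kPa)(7.68 − 23.4 L) = (389)(-15.72) = -6115 J.

W ≈ -6120 J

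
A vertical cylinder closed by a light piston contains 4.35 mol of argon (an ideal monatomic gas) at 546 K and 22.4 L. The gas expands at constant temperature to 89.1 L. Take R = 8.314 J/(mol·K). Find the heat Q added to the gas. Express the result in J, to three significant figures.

Q ≈ 27300 J

Isothermal ⇒ ΔU = 0, so Q = W = nRT ln(V₂/V₁).
Q = (4.35)(8.314)(546) ln(89.1/22.4) = 19747 × 1.381 = 27264 J.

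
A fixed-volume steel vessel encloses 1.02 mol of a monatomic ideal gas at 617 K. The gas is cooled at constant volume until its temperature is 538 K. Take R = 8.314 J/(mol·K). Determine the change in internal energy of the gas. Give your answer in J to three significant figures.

Constant volume ⇒ W = 0, so Q = ΔU = nCᵥΔT with Cᵥ = 3R/2 = 12.47 J/(mol·K).
ΔU = (1.02)(12.47)(538 − 617) = -1005 J.

ΔU ≈ -1000 J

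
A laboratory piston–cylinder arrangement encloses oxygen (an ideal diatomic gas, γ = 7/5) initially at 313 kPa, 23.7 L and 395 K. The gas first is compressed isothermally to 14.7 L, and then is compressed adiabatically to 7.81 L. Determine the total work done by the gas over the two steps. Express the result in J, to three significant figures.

W_total ≈ -8880 J

Step 1 (isothermal): W = P₁V₁ ln(V₂/V₁) = (7418) ln(14.7/23.7) = -3543 J.
After step 1: P = 504.6 kPa, V = 14.7 L, T = 395 K.
Step 2 (adiabatic): W = (P₁V₁ − P₂V₂)/(γ−1) = (7418 − 9553)/0.4 = -5338 J.
W_total = -3543 − 5338 = -8881 J.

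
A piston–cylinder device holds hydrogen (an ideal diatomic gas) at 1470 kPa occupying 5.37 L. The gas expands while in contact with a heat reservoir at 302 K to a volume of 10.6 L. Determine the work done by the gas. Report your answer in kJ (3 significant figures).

W ≈ 5.37 kJ

Isothermal: W = nRT ln(V₂/V₁) = P₁V₁ ln(V₂/V₁).
P₁V₁ = (1470 kPa)(5.37 L) = 7894 J.
W = 7894 × ln(10.6/5.37) = 7894 × 0.68
W_by_gas = 5368 J.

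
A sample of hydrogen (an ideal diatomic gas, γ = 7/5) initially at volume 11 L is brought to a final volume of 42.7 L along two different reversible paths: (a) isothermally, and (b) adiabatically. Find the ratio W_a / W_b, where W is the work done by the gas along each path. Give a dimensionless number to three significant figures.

Path (a) isothermal: W = P₁V₁ ln(V₂/V₁) → W_a/(P₁V₁) = 1.356.
Path (b) adiabatic: W = P₁V₁(1 − (V₁/V₂)^(γ−1))/(γ−1) → W_b/(P₁V₁) = 1.047.
W_a / W_b = 1.356 / 1.047 = 1.296.

W_a / W_b ≈ 1.30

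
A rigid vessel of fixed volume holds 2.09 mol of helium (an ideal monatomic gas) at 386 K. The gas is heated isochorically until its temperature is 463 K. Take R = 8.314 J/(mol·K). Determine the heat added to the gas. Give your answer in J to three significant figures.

Constant volume ⇒ W = 0, so Q = ΔU = nCᵥΔT with Cᵥ = 3R/2 = 12.47 J/(mol·K).
ΔU = (2.09)(12.47)(463 − 386) = 2007 J.

Q ≈ 2010 J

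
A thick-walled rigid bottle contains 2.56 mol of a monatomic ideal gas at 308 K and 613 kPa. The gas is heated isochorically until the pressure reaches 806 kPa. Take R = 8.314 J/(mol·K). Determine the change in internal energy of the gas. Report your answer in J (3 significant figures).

ΔU ≈ 3100 J

Constant volume ⇒ W = 0, so Q = ΔU = nCᵥΔT with Cᵥ = 3R/2 = 12.47 J/(mol·K).
At constant V, T₂/T₁ = P₂/P₁ ⇒ ΔT = T₁(P₂/P₁ − 1) = 308·(806/613 − 1) = 96.97 K.
ΔU = (2.56)(12.47)(96.97) = 3096 J.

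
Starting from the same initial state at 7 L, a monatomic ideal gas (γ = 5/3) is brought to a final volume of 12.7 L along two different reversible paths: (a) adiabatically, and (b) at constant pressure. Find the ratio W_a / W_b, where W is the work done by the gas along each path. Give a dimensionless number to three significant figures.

Path (a) adiabatic: W = P₁V₁(1 − (V₁/V₂)^(γ−1))/(γ−1) → W_a/(P₁V₁) = 0.4916.
Path (b) isobaric: W = P₁(V₂ − V₁) → W_b/(P₁V₁) = 0.8143.
W_a / W_b = 0.4916 / 0.8143 = 0.6038.

W_a / W_b ≈ 0.604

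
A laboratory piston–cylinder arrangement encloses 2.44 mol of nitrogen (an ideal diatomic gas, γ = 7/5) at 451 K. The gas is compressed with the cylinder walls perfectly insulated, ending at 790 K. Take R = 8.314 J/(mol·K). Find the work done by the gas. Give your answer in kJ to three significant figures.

W ≈ -17.2 kJ

Adiabatic ⇒ Q = 0, so W_by = −ΔU = nCᵥ(T₁ − T₂).
Cᵥ = 5R/2 = 20.79 J/(mol·K).
W = (2.44)(20.79)(451 − 790) = -17193 J.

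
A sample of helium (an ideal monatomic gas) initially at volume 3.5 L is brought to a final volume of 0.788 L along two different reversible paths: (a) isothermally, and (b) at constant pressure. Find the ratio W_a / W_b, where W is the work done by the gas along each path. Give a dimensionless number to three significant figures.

W_a / W_b ≈ 1.92

Path (a) isothermal: W = P₁V₁ ln(V₂/V₁) → W_a/(P₁V₁) = -1.491.
Path (b) isobaric: W = P₁(V₂ − V₁) → W_b/(P₁V₁) = -0.7749.
W_a / W_b = -1.491 / -0.7749 = 1.924.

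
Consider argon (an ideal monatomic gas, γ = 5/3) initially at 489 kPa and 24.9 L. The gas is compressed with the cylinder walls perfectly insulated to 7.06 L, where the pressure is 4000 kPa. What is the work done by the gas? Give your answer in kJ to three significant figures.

Adiabatic: W = (P₁V₁ − P₂V₂)/(γ − 1) with γ = 5/3.
P₁V₁ = 12176 J, P₂V₂ = 28240 J.
W = (12176 − 28240) / 0.6667 = -24096 J.

W ≈ -24.1 kJ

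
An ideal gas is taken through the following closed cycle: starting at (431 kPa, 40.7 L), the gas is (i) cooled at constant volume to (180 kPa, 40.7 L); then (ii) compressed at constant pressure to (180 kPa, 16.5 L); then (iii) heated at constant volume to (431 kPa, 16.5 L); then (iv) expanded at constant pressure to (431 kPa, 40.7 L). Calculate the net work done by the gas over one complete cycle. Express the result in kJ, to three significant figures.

Constant-volume legs do no work.
W(ii) = (180)(16.5 − 40.7) = -4356 J; W(iv) = (431)(40.7 − 16.5) = 10430 J.
W_net = -4356 + 10430 = 6074 J (the clockwise enclosed area).

W_net ≈ 6.07 kJ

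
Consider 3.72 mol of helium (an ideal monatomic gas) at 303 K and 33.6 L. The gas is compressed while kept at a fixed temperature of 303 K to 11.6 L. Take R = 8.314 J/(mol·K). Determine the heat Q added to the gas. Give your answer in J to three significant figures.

Q ≈ -9970 J

Isothermal ⇒ ΔU = 0, so Q = W = nRT ln(V₂/V₁).
Q = (3.72)(8.314)(303) ln(11.6/33.6) = 9371 × -1.064 = -9966 J.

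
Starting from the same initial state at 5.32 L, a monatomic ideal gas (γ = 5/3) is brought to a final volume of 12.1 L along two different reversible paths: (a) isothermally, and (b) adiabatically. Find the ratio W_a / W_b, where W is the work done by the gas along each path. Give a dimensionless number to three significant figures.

Path (a) isothermal: W = P₁V₁ ln(V₂/V₁) → W_a/(P₁V₁) = 0.8217.
Path (b) adiabatic: W = P₁V₁(1 − (V₁/V₂)^(γ−1))/(γ−1) → W_b/(P₁V₁) = 0.6327.
W_a / W_b = 0.8217 / 0.6327 = 1.299.

W_a / W_b ≈ 1.30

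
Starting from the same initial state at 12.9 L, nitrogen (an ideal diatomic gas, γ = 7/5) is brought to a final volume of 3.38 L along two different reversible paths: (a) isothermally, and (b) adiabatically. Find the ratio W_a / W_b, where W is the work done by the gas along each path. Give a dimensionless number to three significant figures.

W_a / W_b ≈ 0.756

Path (a) isothermal: W = P₁V₁ ln(V₂/V₁) → W_a/(P₁V₁) = -1.339.
Path (b) adiabatic: W = P₁V₁(1 − (V₁/V₂)^(γ−1))/(γ−1) → W_b/(P₁V₁) = -1.772.
W_a / W_b = -1.339 / -1.772 = 0.7559.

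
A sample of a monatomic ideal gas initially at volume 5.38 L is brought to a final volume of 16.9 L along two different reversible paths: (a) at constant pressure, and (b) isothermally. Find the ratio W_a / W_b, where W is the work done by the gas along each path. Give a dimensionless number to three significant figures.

Path (a) isobaric: W = P₁(V₂ − V₁) → W_a/(P₁V₁) = 2.141.
Path (b) isothermal: W = P₁V₁ ln(V₂/V₁) → W_b/(P₁V₁) = 1.145.
W_a / W_b = 2.141 / 1.145 = 1.871.

W_a / W_b ≈ 1.87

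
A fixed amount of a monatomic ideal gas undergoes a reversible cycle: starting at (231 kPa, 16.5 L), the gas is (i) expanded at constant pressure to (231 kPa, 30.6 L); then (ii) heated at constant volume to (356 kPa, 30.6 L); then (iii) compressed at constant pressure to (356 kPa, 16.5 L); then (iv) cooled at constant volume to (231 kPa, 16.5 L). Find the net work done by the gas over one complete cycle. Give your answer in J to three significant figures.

Constant-volume legs do no work.
W(i) = (231)(30.6 − 16.5) = 3257 J; W(iii) = (356)(16.5 − 30.6) = -5020 J.
W_net = 3257 − 5020 = -1762 J (the counter-clockwise enclosed area).

W_net ≈ -1760 J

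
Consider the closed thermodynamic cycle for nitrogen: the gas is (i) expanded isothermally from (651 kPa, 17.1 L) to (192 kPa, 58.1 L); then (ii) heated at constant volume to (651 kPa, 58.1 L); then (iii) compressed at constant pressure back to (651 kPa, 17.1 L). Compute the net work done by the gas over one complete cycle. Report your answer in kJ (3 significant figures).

W_net ≈ -13.1 kJ

Leg (i): W = PᵢVᵢ ln(V_f/Vᵢ) = (11132) ln(58.1/17.1) = 13616 J.
Leg (ii): W = 0.
Leg (iii): W = PΔV = (651)(17.1 − 58.1) = -26691 J.
W_net = 13616 − 26691 = -13075 J.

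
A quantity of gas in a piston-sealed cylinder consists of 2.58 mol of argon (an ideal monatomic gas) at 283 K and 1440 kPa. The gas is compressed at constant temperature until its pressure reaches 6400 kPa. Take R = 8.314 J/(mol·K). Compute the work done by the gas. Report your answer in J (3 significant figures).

W ≈ -9050 J

Isothermal process: W = nRT ln(V₂/V₁) = nRT ln(P₁/P₂).
W = (2.58)(8.314)(283) × ln(1440/6400)
  = 6070 × ln(0.225) = 6070 × -1.492
W_by_gas = -9055 J.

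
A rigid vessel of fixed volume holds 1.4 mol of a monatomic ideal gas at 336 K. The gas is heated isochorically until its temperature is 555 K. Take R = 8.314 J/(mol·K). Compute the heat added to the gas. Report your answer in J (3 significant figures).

Constant volume ⇒ W = 0, so Q = ΔU = nCᵥΔT with Cᵥ = 3R/2 = 12.47 J/(mol·K).
ΔU = (1.4)(12.47)(555 − 336) = 3824 J.

Q ≈ 3820 J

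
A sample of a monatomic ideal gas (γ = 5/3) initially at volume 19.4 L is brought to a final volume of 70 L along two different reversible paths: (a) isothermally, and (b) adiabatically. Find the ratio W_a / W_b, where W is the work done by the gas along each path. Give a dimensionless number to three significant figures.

Path (a) isothermal: W = P₁V₁ ln(V₂/V₁) → W_a/(P₁V₁) = 1.283.
Path (b) adiabatic: W = P₁V₁(1 − (V₁/V₂)^(γ−1))/(γ−1) → W_b/(P₁V₁) = 0.8624.
W_a / W_b = 1.283 / 0.8624 = 1.488.

W_a / W_b ≈ 1.49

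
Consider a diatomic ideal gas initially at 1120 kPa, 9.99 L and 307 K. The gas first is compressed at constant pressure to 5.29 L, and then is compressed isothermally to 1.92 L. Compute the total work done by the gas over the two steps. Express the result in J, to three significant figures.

W_total ≈ -11300 J

Step 1 (isobaric): W = PΔV = (1120 kPa)(5.29 − 9.99 L) = -5264 J.
After step 1: P = 1120 kPa, V = 5.29 L, T = 162.6 K.
Step 2 (isothermal): W = P₁V₁ ln(V₂/V₁) = (5925) ln(1.92/5.29) = -6005 J.
W_total = -5264 − 6005 = -11269 J.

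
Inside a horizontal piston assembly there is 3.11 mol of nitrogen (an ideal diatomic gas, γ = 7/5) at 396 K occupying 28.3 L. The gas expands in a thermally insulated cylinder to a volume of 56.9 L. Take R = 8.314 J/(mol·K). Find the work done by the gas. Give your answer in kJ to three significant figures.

Adiabatic: TV^(γ−1) = const with γ = 7/5.
T₂ = T₁ (V₁/V₂)^(γ−1) = 396 × (28.3/56.9)^0.4 = 396 × 0.7563 = 299.5 K.
W_by = nCᵥ(T₁ − T₂) = (3.11)(20.79)(396 − 299.5) = 6239 J.

W ≈ 6.24 kJ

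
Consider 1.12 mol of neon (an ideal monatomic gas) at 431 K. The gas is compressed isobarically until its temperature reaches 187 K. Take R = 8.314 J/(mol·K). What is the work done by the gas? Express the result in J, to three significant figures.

W ≈ -2270 J

Isobaric: W = P ΔV = nR ΔT.
W = (1.12)(8.314)(187 − 431) = -2272 J.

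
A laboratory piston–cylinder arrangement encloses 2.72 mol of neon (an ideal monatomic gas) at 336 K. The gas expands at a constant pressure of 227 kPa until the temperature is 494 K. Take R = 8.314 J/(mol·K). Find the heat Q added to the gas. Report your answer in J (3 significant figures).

Isobaric: W = nRΔT = (2.72)(8.314)(158) = 3573 J.
ΔU = nCᵥΔT with Cᵥ = 3R/2: ΔU = (2.72)(12.47)(158) = 5360 J.
Q = ΔU + W = 5360 + 3573 = 8933 J.

Q ≈ 8930 J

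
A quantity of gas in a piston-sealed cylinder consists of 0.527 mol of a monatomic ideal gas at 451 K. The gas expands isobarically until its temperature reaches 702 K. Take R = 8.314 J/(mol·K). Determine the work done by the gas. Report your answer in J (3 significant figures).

W ≈ 1100 J

Isobaric: W = P ΔV = nR ΔT.
W = (0.527)(8.314)(702 − 451) = 1100 J.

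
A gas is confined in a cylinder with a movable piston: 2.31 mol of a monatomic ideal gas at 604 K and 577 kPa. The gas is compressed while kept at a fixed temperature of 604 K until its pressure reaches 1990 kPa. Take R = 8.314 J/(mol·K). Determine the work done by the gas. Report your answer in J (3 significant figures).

Isothermal process: W = nRT ln(V₂/V₁) = nRT ln(P₁/P₂).
W = (2.31)(8.314)(604) × ln(577/1990)
  = 11600 × ln(0.2899) = 11600 × -1.238
W_by_gas = -14361 J.

W ≈ -14400 J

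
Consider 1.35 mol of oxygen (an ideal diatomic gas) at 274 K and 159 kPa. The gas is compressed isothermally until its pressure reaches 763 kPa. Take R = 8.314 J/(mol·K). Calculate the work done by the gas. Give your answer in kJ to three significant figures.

Isothermal process: W = nRT ln(V₂/V₁) = nRT ln(P₁/P₂).
W = (1.35)(8.314)(274) × ln(159/763)
  = 3075 × ln(0.2084) = 3075 × -1.568
W_by_gas = -4823 J.

W ≈ -4.82 kJ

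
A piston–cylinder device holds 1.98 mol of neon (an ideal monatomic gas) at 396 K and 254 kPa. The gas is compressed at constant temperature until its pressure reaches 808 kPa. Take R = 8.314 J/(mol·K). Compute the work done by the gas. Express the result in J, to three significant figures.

Isothermal process: W = nRT ln(V₂/V₁) = nRT ln(P₁/P₂).
W = (1.98)(8.314)(396) × ln(254/808)
  = 6519 × ln(0.3144) = 6519 × -1.157
W_by_gas = -7544 J.

W ≈ -7540 J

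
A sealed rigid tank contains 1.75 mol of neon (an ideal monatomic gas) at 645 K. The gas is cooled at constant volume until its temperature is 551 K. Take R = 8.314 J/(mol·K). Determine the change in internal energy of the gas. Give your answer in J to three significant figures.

Constant volume ⇒ W = 0, so Q = ΔU = nCᵥΔT with Cᵥ = 3R/2 = 12.47 J/(mol·K).
ΔU = (1.75)(12.47)(551 − 645) = -2051 J.

ΔU ≈ -2050 J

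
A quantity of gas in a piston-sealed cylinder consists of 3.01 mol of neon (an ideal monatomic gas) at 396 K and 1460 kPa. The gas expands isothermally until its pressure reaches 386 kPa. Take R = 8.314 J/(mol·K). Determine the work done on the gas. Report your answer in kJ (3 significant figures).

W ≈ -13.2 kJ

Isothermal process: W = nRT ln(V₂/V₁) = nRT ln(P₁/P₂).
W = (3.01)(8.314)(396) × ln(1460/386)
  = 9910 × ln(3.782) = 9910 × 1.33
W_by_gas = 13184 J; work on gas = −W_by = -13184 J.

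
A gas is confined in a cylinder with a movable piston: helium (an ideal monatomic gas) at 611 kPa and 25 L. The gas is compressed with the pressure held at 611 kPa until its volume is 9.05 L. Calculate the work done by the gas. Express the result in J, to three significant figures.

W ≈ -9750 J

Isobaric: W = P ΔV.
W = (611 kPa)(9.05 − 25 L) = (611)(-15.95) = -9745 J.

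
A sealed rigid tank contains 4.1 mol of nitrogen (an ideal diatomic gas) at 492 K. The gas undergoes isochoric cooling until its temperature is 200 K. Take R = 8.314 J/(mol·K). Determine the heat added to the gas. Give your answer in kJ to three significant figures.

Constant volume ⇒ W = 0, so Q = ΔU = nCᵥΔT with Cᵥ = 5R/2 = 20.79 J/(mol·K).
ΔU = (4.1)(20.79)(200 − 492) = -24884 J.

Q ≈ -24.9 kJ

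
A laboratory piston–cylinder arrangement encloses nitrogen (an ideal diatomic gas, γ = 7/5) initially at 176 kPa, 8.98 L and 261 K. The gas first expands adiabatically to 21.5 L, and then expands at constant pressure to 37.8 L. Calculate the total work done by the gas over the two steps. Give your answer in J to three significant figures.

Step 1 (adiabatic): W = (P₁V₁ − P₂V₂)/(γ−1) = (1580 − 1115)/0.4 = 1165 J.
After step 1: P = 51.84 kPa, V = 21.5 L, T = 184.1 K.
Step 2 (isobaric): W = PΔV = (51.84 kPa)(37.8 − 21.5 L) = 845 J.
W_total = 1165 + 845 = 2010 J.

W_total ≈ 2010 J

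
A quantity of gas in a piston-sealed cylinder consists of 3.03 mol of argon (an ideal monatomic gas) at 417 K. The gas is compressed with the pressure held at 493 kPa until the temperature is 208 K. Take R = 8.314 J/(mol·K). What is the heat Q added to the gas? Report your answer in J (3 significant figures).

Isobaric: W = nRΔT = (3.03)(8.314)(-209) = -5265 J.
ΔU = nCᵥΔT with Cᵥ = 3R/2: ΔU = (3.03)(12.47)(-209) = -7898 J.
Q = ΔU + W = -7898 − 5265 = -13163 J.

Q ≈ -13200 J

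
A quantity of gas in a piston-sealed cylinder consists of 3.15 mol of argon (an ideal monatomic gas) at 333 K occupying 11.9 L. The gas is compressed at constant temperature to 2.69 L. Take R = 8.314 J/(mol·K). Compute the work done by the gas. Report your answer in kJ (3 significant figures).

Isothermal: W = nRT ln(V₂/V₁).
W = (3.15)(8.314)(333) × ln(2.69/11.9)
  = 8721 × -1.487
W_by_gas = -12968 J.

W ≈ -13.0 kJ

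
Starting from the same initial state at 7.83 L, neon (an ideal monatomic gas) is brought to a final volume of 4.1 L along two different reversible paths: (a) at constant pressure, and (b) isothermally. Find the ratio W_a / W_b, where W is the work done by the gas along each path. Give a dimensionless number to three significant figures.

Path (a) isobaric: W = P₁(V₂ − V₁) → W_a/(P₁V₁) = -0.4764.
Path (b) isothermal: W = P₁V₁ ln(V₂/V₁) → W_b/(P₁V₁) = -0.647.
W_a / W_b = -0.4764 / -0.647 = 0.7363.

W_a / W_b ≈ 0.736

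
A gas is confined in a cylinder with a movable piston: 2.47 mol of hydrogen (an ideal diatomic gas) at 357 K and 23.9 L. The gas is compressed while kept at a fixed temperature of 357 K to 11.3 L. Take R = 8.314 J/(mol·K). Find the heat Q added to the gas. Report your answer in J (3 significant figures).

Q ≈ -5490 J

Isothermal ⇒ ΔU = 0, so Q = W = nRT ln(V₂/V₁).
Q = (2.47)(8.314)(357) ln(11.3/23.9) = 7331 × -0.7491 = -5492 J.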